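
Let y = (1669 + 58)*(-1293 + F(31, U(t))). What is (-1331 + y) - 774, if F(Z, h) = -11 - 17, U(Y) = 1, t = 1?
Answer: -2283472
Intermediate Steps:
F(Z, h) = -28
y = -2281367 (y = (1669 + 58)*(-1293 - 28) = 1727*(-1321) = -2281367)
(-1331 + y) - 774 = (-1331 - 2281367) - 774 = -2282698 - 774 = -2283472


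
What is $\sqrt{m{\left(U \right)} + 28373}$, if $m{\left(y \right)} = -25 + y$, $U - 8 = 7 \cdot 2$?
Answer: $\sqrt{28370} \approx 168.43$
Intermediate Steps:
$U = 22$ ($U = 8 + 7 \cdot 2 = 8 + 14 = 22$)
$\sqrt{m{\left(U \right)} + 28373} = \sqrt{\left(-25 + 22\right) + 28373} = \sqrt{-3 + 28373} = \sqrt{28370}$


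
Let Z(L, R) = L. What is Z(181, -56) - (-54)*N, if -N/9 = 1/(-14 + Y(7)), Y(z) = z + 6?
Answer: 667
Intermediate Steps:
Y(z) = 6 + z
N = 9 (N = -9/(-14 + (6 + 7)) = -9/(-14 + 13) = -9/(-1) = -9*(-1) = 9)
Z(181, -56) - (-54)*N = 181 - (-54)*9 = 181 - 1*(-486) = 181 + 486 = 667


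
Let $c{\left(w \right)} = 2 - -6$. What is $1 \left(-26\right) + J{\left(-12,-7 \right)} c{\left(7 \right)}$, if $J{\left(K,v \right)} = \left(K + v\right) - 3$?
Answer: $-202$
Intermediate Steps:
$c{\left(w \right)} = 8$ ($c{\left(w \right)} = 2 + 6 = 8$)
$J{\left(K,v \right)} = -3 + K + v$
$1 \left(-26\right) + J{\left(-12,-7 \right)} c{\left(7 \right)} = 1 \left(-26\right) + \left(-3 - 12 - 7\right) 8 = -26 - 176 = -202$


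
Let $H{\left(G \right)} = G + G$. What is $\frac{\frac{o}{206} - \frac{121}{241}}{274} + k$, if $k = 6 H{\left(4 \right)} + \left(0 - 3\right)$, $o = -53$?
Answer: $\frac{612097481}{13603004} \approx 44.997$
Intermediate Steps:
$H{\left(G \right)} = 2 G$
$k = 45$ ($k = 6 \cdot 2 \cdot 4 + \left(0 - 3\right) = 6 \cdot 8 + \left(0 - 3\right) = 48 - 3 = 45$)
$\frac{\frac{o}{206} - \frac{121}{241}}{274} + k = \frac{- \frac{53}{206} - \frac{121}{241}}{274} + 45 = \left(\left(-53\right) \frac{1}{206} - \frac{121}{241}\right) \frac{1}{274} + 45 = \left(- \frac{53}{206} - \frac{121}{241}\right) \frac{1}{274} + 45 = \left(- \frac{37699}{49646}\right) \frac{1}{274} + 45 = - \frac{37699}{13603004} + 45 = \frac{612097481}{13603004}$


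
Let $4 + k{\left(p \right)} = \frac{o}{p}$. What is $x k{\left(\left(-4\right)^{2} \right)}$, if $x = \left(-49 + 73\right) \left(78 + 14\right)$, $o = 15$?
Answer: $-6762$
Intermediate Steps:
$k{\left(p \right)} = -4 + \frac{15}{p}$
$x = 2208$ ($x = 24 \cdot 92 = 2208$)
$x k{\left(\left(-4\right)^{2} \right)} = 2208 \left(-4 + \frac{15}{\left(-4\right)^{2}}\right) = 2208 \left(-4 + \frac{15}{16}\right) = 2208 \left(- \frac{49}{16}\right) = -6762$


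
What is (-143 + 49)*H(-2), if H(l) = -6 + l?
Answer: 752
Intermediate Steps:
(-143 + 49)*H(-2) = (-143 + 49)*(-6 - 2) = -94*(-8) = 752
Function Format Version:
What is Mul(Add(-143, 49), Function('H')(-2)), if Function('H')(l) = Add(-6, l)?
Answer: 752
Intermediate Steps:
Mul(Add(-143, 49), Function('H')(-2)) = Mul(Add(-143, 49), Add(-6, -2)) = Mul(-94, -8) = 752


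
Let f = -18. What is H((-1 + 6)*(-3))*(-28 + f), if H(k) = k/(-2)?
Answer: -345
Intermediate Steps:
H(k) = -k/2 (H(k) = k*(-½) = -k/2)
H((-1 + 6)*(-3))*(-28 + f) = (-(-1 + 6)*(-3)/2)*(-28 - 18) = -5*(-3)/2*(-46) = -½*(-15)*(-46) = (15/2)*(-46) = -345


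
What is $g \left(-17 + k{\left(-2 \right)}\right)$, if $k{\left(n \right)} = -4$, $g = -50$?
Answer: $1050$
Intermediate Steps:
$g \left(-17 + k{\left(-2 \right)}\right) = - 50 \left(-17 - 4\right) = \left(-50\right) \left(-21\right) = 1050$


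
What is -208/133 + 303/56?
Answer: 4093/1064 ≈ 3.8468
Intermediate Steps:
-208/133 + 303/56 = 4093/1064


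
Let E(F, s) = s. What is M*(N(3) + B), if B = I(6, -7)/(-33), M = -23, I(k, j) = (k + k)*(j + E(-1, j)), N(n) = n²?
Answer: -3565/11 ≈ -324.09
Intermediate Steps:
I(k, j) = 4*j*k (I(k, j) = (k + k)*(j + j) = (2*k)*(2*j) = 4*j*k)
B = 56/11 (B = (4*(-7)*6)/(-33) = -168*(-1/33) = 56/11 ≈ 5.0909)
M*(N(3) + B) = -23*(3² + 56/11) = -23*(9 + 56/11) = -23*155/11 = -3565/11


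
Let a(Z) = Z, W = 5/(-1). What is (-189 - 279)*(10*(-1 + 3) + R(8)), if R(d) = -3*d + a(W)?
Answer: 4212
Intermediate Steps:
W = -5 (W = 5*(-1) = -5)
R(d) = -5 - 3*d (R(d) = -3*d - 5 = -5 - 3*d)
(-189 - 279)*(10*(-1 + 3) + R(8)) = (-189 - 279)*(10*(-1 + 3) + (-5 - 3*8)) = -468*(10*2 + (-5 - 24)) = -468*(20 - 29) = -468*(-9) = 4212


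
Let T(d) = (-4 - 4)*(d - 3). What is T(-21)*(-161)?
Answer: -30912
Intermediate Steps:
T(d) = 24 - 8*d (T(d) = -8*(-3 + d) = 24 - 8*d)
T(-21)*(-161) = (24 - 8*(-21))*(-161) = (24 + 168)*(-161) = 192*(-161) = -30912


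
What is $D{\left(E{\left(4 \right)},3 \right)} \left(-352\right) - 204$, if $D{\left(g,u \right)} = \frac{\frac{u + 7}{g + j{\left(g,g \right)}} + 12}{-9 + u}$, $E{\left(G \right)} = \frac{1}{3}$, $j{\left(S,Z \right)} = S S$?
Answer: $1820$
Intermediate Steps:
$j{\left(S,Z \right)} = S^{2}$
$E{\left(G \right)} = \frac{1}{3}$
$D{\left(g,u \right)} = \frac{12 + \frac{7 + u}{g + g^{2}}}{-9 + u}$ ($D{\left(g,u \right)} = \frac{\frac{u + 7}{g + g^{2}} + 12}{-9 + u} = \frac{\frac{7 + u}{g + g^{2}} + 12}{-9 + u} = \frac{12 + \frac{7 + u}{g + g^{2}}}{-9 + u}$)
$D{\left(E{\left(4 \right)},3 \right)} \left(-352\right) - 204 = \frac{\frac{1}{\frac{1}{3}} \left(7 + 3 + 12 \cdot \frac{1}{3} + \frac{12}{9}\right)}{-9 + 3 - 3 + \frac{1}{3} \cdot 3} \left(-352\right) - 204 = \frac{3 \left(7 + 3 + 4 + 12 \cdot \frac{1}{9}\right)}{-9 + 3 - 3 + 1} \left(-352\right) - 204 = \frac{3 \left(7 + 3 + 4 + \frac{4}{3}\right)}{-8} \left(-352\right) - 204 = 3 \left(- \frac{1}{8}\right) \frac{46}{3} \left(-352\right) - 204 = \left(- \frac{23}{4}\right) \left(-352\right) - 204 = 2024 - 204 = 1820$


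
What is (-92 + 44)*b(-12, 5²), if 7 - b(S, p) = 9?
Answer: 96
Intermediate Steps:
b(S, p) = -2 (b(S, p) = 7 - 1*9 = 7 - 9 = -2)
(-92 + 44)*b(-12, 5²) = (-92 + 44)*(-2) = -48*(-2) = 96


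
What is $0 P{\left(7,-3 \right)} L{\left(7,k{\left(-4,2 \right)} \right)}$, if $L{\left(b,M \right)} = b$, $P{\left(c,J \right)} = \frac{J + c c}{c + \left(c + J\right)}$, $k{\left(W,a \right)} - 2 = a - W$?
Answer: $0$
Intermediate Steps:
$k{\left(W,a \right)} = 2 + a - W$ ($k{\left(W,a \right)} = 2 - \left(W - a\right) = 2 + a - W$)
$P{\left(c,J \right)} = \frac{J + c^{2}}{J + 2 c}$ ($P{\left(c,J \right)} = \frac{J + c^{2}}{c + \left(J + c\right)} = \frac{J + c^{2}}{J + 2 c}$)
$0 P{\left(7,-3 \right)} L{\left(7,k{\left(-4,2 \right)} \right)} = 0 \frac{-3 + 7^{2}}{-3 + 2 \cdot 7} \cdot 7 = 0 \frac{-3 + 49}{-3 + 14} \cdot 7 = 0 \cdot \frac{1}{11} \cdot 46 \cdot 7 = 0 \cdot \frac{46}{11} \cdot 7 = 0 \cdot 7 = 0$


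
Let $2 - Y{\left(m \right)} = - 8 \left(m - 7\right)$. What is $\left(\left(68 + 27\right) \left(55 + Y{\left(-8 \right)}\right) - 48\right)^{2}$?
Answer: $36397089$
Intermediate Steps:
$Y{\left(m \right)} = -54 + 8 m$ ($Y{\left(m \right)} = 2 - - 8 \left(m - 7\right) = 2 - - 8 \left(-7 + m\right) = 2 - \left(56 - 8 m\right) = 2 + \left(-56 + 8 m\right) = -54 + 8 m$)
$\left(\left(68 + 27\right) \left(55 + Y{\left(-8 \right)}\right) - 48\right)^{2} = \left(\left(68 + 27\right) \left(55 + \left(-54 + 8 \left(-8\right)\right)\right) - 48\right)^{2} = \left(95 \left(55 - 118\right) - 48\right)^{2} = \left(95 \left(-63\right) - 48\right)^{2} = \left(-5985 - 48\right)^{2} = \left(-6033\right)^{2} = 36397089$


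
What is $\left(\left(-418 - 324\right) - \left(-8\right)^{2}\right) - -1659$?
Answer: $853$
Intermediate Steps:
$\left(\left(-418 - 324\right) - \left(-8\right)^{2}\right) - -1659 = \left(-742 - 64\right) + 1659 = -806 + 1659 = 853$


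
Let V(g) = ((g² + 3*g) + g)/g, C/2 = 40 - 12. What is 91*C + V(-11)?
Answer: 5089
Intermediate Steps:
C = 56 (C = 2*(40 - 12) = 2*28 = 56)
V(g) = (g² + 4*g)/g
91*C + V(-11) = 91*56 + (4 - 11) = 5096 - 7 = 5089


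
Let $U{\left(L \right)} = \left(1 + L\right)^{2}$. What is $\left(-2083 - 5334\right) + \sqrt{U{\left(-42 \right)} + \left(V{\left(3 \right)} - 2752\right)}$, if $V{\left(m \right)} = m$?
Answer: $-7417 + 2 i \sqrt{267} \approx -7417.0 + 32.68 i$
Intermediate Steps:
$\left(-2083 - 5334\right) + \sqrt{U{\left(-42 \right)} + \left(V{\left(3 \right)} - 2752\right)} = \left(-2083 - 5334\right) + \sqrt{\left(1 - 42\right)^{2} + \left(3 - 2752\right)} = -7417 + \sqrt{\left(-41\right)^{2} + \left(3 - 2752\right)} = -7417 + \sqrt{1681 - 2749} = -7417 + \sqrt{-1068} = -7417 + 2 i \sqrt{267}$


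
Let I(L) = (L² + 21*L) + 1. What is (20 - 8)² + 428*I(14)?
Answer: 210292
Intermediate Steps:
I(L) = 1 + L² + 21*L
(20 - 8)² + 428*I(14) = (20 - 8)² + 428*(1 + 14² + 21*14) = 12² + 428*(1 + 196 + 294) = 144 + 428*491 = 144 + 210148 = 210292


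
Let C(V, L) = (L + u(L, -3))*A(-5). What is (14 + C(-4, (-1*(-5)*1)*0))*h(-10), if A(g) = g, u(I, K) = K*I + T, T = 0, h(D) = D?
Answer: -140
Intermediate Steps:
u(I, K) = I*K (u(I, K) = K*I + 0 = I*K + 0 = I*K)
C(V, L) = 10*L (C(V, L) = (L + L*(-3))*(-5) = (L - 3*L)*(-5) = -2*L*(-5) = 10*L)
(14 + C(-4, (-1*(-5)*1)*0))*h(-10) = (14 + 10*((-1*(-5)*1)*0))*(-10) = (14 + 10*((5*1)*0))*(-10) = (14 + 10*(5*0))*(-10) = (14 + 10*0)*(-10) = (14 + 0)*(-10) = 14*(-10) = -140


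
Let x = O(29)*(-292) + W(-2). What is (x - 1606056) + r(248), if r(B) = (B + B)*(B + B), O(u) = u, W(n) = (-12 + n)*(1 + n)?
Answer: -1368494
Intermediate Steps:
W(n) = (1 + n)*(-12 + n)
r(B) = 4*B**2 (r(B) = (2*B)*(2*B) = 4*B**2)
x = -8454 (x = 29*(-292) + (-12 + (-2)**2 - 11*(-2)) = -8468 + (-12 + 4 + 22) = -8468 + 14 = -8454)
(x - 1606056) + r(248) = (-8454 - 1606056) + 4*248**2 = -1614510 + 4*61504 = -1614510 + 246016 = -1368494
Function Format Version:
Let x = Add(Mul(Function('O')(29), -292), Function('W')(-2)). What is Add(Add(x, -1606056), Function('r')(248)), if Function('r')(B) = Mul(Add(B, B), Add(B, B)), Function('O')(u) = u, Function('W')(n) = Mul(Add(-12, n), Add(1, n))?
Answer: -1368494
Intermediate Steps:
Function('W')(n) = Mul(Add(1, n), Add(-12, n))
Function('r')(B) = Mul(4, Pow(B, 2)) (Function('r')(B) = Mul(Mul(2, B), Mul(2, B)) = Mul(4, Pow(B, 2)))
x = -8454 (x = Add(Mul(29, -292), Add(-12, Pow(-2, 2), Mul(-11, -2))) = Add(-8468, Add(-12, 4, 22)) = Add(-8468, 14) = -8454)
Add(Add(x, -1606056), Function('r')(248)) = Add(Add(-8454, -1606056), Mul(4, Pow(248, 2))) = Add(-1614510, Mul(4, 61504)) = Add(-1614510, 246016) = -1368494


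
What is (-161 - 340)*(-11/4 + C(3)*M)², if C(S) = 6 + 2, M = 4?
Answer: -6858189/16 ≈ -4.2864e+5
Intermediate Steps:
C(S) = 8
(-161 - 340)*(-11/4 + C(3)*M)² = (-161 - 340)*(-11/4 + 8*4)² = -501*(-11*¼ + 32)² = -501*(-11/4 + 32)² = -501*(117/4)² = -501*13689/16 = -6858189/16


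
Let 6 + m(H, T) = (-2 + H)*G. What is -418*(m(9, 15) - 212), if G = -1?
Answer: 94050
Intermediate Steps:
m(H, T) = -4 - H (m(H, T) = -6 + (-2 + H)*(-1) = -6 + (2 - H) = -4 - H)
-418*(m(9, 15) - 212) = -418*((-4 - 1*9) - 212) = -418*((-4 - 9) - 212) = -418*(-13 - 212) = -418*(-225) = 94050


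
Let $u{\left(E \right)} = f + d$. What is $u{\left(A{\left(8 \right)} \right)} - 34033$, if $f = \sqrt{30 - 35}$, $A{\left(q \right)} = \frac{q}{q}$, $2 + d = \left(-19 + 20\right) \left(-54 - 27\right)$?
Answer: $-34116 + i \sqrt{5} \approx -34116.0 + 2.2361 i$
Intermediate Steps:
$d = -83$ ($d = -2 + \left(-19 + 20\right) \left(-54 - 27\right) = -2 + 1 \left(-81\right) = -2 - 81 = -83$)
$A{\left(q \right)} = 1$
$f = i \sqrt{5}$ ($f = \sqrt{-5} = i \sqrt{5} \approx 2.2361 i$)
$u{\left(E \right)} = -83 + i \sqrt{5}$ ($u{\left(E \right)} = i \sqrt{5} - 83 = -83 + i \sqrt{5}$)
$u{\left(A{\left(8 \right)} \right)} - 34033 = \left(-83 + i \sqrt{5}\right) - 34033 = -34116 + i \sqrt{5}$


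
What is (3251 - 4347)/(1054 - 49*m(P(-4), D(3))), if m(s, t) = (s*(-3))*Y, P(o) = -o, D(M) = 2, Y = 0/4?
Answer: -548/527 ≈ -1.0398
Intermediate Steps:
Y = 0 (Y = 0*(¼) = 0)
m(s, t) = 0 (m(s, t) = (s*(-3))*0 = -3*s*0 = 0)
(3251 - 4347)/(1054 - 49*m(P(-4), D(3))) = (3251 - 4347)/(1054 - 49*0) = -1096/(1054 + 0) = -1096/1054 = -1096*1/1054 = -548/527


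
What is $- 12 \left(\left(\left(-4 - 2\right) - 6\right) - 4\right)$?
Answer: $192$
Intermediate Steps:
$- 12 \left(\left(\left(-4 - 2\right) - 6\right) - 4\right) = - 12 \left(\left(-6 - 6\right) - 4\right) = - 12 \left(-12 - 4\right) = \left(-12\right) \left(-16\right) = 192$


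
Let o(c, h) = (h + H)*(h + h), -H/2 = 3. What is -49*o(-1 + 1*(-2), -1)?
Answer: -686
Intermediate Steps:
H = -6 (H = -2*3 = -6)
o(c, h) = 2*h*(-6 + h) (o(c, h) = (h - 6)*(h + h) = (-6 + h)*(2*h) = 2*h*(-6 + h))
-49*o(-1 + 1*(-2), -1) = -98*(-1)*(-6 - 1) = -98*(-1)*(-7) = -49*14 = -686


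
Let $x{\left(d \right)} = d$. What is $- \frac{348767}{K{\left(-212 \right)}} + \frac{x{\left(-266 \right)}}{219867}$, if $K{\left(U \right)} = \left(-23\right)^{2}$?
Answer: $- \frac{76682494703}{116309643} \approx -659.3$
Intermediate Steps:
$K{\left(U \right)} = 529$
$- \frac{348767}{K{\left(-212 \right)}} + \frac{x{\left(-266 \right)}}{219867} = - \frac{348767}{529} - \frac{266}{219867} = - \frac{76682494703}{116309643}$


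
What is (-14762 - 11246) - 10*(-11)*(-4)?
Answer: -26448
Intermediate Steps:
(-14762 - 11246) - 10*(-11)*(-4) = -26008 + 110*(-4) = -26008 - 440 = -26448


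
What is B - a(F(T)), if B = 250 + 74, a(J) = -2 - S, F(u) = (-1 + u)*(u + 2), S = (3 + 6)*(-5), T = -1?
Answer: 281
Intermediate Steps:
S = -45 (S = 9*(-5) = -45)
F(u) = (-1 + u)*(2 + u)
a(J) = 43 (a(J) = -2 - 1*(-45) = -2 + 45 = 43)
B = 324
B - a(F(T)) = 324 - 1*43 = 324 - 43 = 281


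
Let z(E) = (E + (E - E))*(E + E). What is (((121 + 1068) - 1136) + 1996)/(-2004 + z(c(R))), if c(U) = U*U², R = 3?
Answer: -683/182 ≈ -3.7527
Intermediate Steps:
c(U) = U³
z(E) = 2*E² (z(E) = (E + 0)*(2*E) = E*(2*E) = 2*E²)
(((121 + 1068) - 1136) + 1996)/(-2004 + z(c(R))) = (((121 + 1068) - 1136) + 1996)/(-2004 + 2*(3³)²) = ((1189 - 1136) + 1996)/(-2004 + 2*27²) = (53 + 1996)/(-2004 + 2*729) = 2049/(-2004 + 1458) = 2049/(-546) = 2049*(-1/546) = -683/182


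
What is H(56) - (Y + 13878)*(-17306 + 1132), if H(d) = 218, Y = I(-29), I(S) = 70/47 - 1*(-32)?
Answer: 10575218406/47 ≈ 2.2500e+8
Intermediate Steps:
I(S) = 1574/47 (I(S) = 70*(1/47) + 32 = 70/47 + 32 = 1574/47)
Y = 1574/47 ≈ 33.489
H(56) - (Y + 13878)*(-17306 + 1132) = 218 - (1574/47 + 13878)*(-17306 + 1132) = 218 - 653840*(-16174)/47 = 218 - 1*(-10575208160/47) = 218 + 10575208160/47 = 10575218406/47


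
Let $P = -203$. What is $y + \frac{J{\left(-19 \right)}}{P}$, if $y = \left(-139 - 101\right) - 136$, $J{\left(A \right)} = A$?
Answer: $- \frac{76309}{203} \approx -375.91$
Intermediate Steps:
$y = -376$ ($y = -240 - 136 = -376$)
$y + \frac{J{\left(-19 \right)}}{P} = -376 - \frac{19}{-203} = -376 - - \frac{19}{203} = -376 + \frac{19}{203} = - \frac{76309}{203}$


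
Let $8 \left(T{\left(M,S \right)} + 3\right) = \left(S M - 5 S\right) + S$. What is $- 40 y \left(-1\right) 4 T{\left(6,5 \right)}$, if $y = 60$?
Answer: $-16800$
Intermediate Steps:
$T{\left(M,S \right)} = -3 - \frac{S}{2} + \frac{M S}{8}$ ($T{\left(M,S \right)} = -3 + \frac{\left(S M - 5 S\right) + S}{8} = -3 + \frac{\left(M S - 5 S\right) + S}{8} = -3 + \frac{\left(- 5 S + M S\right) + S}{8} = -3 + \frac{- 4 S + M S}{8} = -3 + \left(- \frac{S}{2} + \frac{M S}{8}\right) = -3 - \frac{S}{2} + \frac{M S}{8}$)
$- 40 y \left(-1\right) 4 T{\left(6,5 \right)} = \left(-40\right) 60 \left(-1\right) 4 \left(-3 - \frac{5}{2} + \frac{1}{8} \cdot 6 \cdot 5\right) = - 2400 \left(- 4 \left(-3 - \frac{5}{2} + \frac{15}{4}\right)\right) = - 2400 \left(\left(-4\right) \left(- \frac{7}{4}\right)\right) = \left(-2400\right) 7 = -16800$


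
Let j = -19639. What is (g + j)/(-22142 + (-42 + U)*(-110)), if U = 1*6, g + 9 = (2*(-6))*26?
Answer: 9980/9091 ≈ 1.0978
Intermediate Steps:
g = -321 (g = -9 + (2*(-6))*26 = -9 - 12*26 = -9 - 312 = -321)
U = 6
(g + j)/(-22142 + (-42 + U)*(-110)) = (-321 - 19639)/(-22142 + (-42 + 6)*(-110)) = -19960/(-22142 - 36*(-110)) = -19960/(-22142 + 3960) = -19960/(-18182) = -19960*(-1/18182) = 9980/9091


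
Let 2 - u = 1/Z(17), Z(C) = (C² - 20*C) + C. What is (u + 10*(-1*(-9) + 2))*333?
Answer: 1268397/34 ≈ 37306.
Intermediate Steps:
Z(C) = C² - 19*C
u = 69/34 (u = 2 - 1/(17*(-19 + 17)) = 2 - 1/(17*(-2)) = 2 - 1/(-34) = 2 - 1*(-1/34) = 2 + 1/34 = 69/34 ≈ 2.0294)
(u + 10*(-1*(-9) + 2))*333 = (69/34 + 10*(-1*(-9) + 2))*333 = (69/34 + 10*(9 + 2))*333 = (69/34 + 10*11)*333 = (69/34 + 110)*333 = (3809/34)*333 = 1268397/34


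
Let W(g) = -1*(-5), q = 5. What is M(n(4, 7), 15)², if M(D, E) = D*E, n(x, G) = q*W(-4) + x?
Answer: 189225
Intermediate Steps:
W(g) = 5
n(x, G) = 25 + x (n(x, G) = 5*5 + x = 25 + x)
M(n(4, 7), 15)² = ((25 + 4)*15)² = (29*15)² = 435² = 189225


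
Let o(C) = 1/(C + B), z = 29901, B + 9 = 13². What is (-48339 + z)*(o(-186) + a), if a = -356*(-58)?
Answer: -4949192493/13 ≈ -3.8071e+8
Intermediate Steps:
a = 20648
B = 160 (B = -9 + 13² = -9 + 169 = 160)
o(C) = 1/(160 + C) (o(C) = 1/(C + 160) = 1/(160 + C))
(-48339 + z)*(o(-186) + a) = (-48339 + 29901)*(1/(160 - 186) + 20648) = -18438*(1/(-26) + 20648) = -18438*(-1/26 + 20648) = -18438*536847/26 = -4949192493/13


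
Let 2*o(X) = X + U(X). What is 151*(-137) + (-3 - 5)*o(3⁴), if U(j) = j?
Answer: -21335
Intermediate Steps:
o(X) = X (o(X) = (X + X)/2 = (2*X)/2 = X)
151*(-137) + (-3 - 5)*o(3⁴) = 151*(-137) + (-3 - 5)*3⁴ = -20687 - 8*81 = -20687 - 648 = -21335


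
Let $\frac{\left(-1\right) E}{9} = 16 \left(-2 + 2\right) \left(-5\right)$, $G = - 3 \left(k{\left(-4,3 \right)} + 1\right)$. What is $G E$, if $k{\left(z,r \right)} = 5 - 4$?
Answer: $0$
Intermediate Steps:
$k{\left(z,r \right)} = 1$ ($k{\left(z,r \right)} = 5 - 4 = 1$)
$G = -6$ ($G = - 3 \left(1 + 1\right) = \left(-3\right) 2 = -6$)
$E = 0$ ($E = - 9 \cdot 16 \left(-2 + 2\right) \left(-5\right) = - 9 \cdot 16 \cdot 0 \left(-5\right) = - 9 \cdot 16 \cdot 0 = \left(-9\right) 0 = 0$)
$G E = \left(-6\right) 0 = 0$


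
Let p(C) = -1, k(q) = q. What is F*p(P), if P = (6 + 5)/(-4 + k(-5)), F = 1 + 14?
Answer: -15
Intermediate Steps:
F = 15
P = -11/9 (P = (6 + 5)/(-4 - 5) = 11/(-9) = 11*(-⅑) = -11/9 ≈ -1.2222)
F*p(P) = 15*(-1) = -15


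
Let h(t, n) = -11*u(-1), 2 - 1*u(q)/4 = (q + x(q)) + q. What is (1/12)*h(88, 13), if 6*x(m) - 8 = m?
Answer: -187/18 ≈ -10.389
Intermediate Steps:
x(m) = 4/3 + m/6
u(q) = 8/3 - 26*q/3 (u(q) = 8 - 4*((q + (4/3 + q/6)) + q) = 8 - 4*((4/3 + 7*q/6) + q) = 8 - 4*(4/3 + 13*q/6) = 8 + (-16/3 - 26*q/3) = 8/3 - 26*q/3)
h(t, n) = -374/3 (h(t, n) = -11*(8/3 - 26/3*(-1)) = -11*(8/3 + 26/3) = -11*34/3 = -374/3)
(1/12)*h(88, 13) = (1/12)*(-374/3) = -187/18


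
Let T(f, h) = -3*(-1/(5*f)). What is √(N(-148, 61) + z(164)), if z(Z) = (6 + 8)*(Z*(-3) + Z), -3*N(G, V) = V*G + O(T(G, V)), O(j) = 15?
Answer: I*√14289/3 ≈ 39.846*I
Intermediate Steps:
T(f, h) = 3/(5*f) (T(f, h) = -3*(-1/(5*f)) = -(-3)/(5*f) = 3/(5*f))
N(G, V) = -5 - G*V/3 (N(G, V) = -(V*G + 15)/3 = -(G*V + 15)/3 = -(15 + G*V)/3 = -5 - G*V/3)
z(Z) = -28*Z (z(Z) = 14*(-3*Z + Z) = 14*(-2*Z) = -28*Z)
√(N(-148, 61) + z(164)) = √((-5 - ⅓*(-148)*61) - 28*164) = √((-5 + 9028/3) - 4592) = √(9013/3 - 4592) = √(-4763/3) = I*√14289/3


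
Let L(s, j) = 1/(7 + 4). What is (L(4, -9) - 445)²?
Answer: 23951236/121 ≈ 1.9794e+5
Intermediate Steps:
L(s, j) = 1/11
(L(4, -9) - 445)² = (1/11 - 445)² = (-4894/11)² = 23951236/121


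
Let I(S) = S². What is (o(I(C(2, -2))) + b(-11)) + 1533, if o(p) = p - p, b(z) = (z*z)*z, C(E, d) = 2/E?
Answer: 202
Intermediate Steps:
b(z) = z³ (b(z) = z²*z = z³)
o(p) = 0
(o(I(C(2, -2))) + b(-11)) + 1533 = (0 + (-11)³) + 1533 = (0 - 1331) + 1533 = -1331 + 1533 = 202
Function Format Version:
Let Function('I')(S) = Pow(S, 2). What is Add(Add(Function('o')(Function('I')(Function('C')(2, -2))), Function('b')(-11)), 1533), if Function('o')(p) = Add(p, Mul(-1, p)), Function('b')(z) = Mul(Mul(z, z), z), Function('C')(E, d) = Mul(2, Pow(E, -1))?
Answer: 202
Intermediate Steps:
Function('b')(z) = Pow(z, 3) (Function('b')(z) = Mul(Pow(z, 2), z) = Pow(z, 3))
Function('o')(p) = 0
Add(Add(Function('o')(Function('I')(Function('C')(2, -2))), Function('b')(-11)), 1533) = Add(Add(0, Pow(-11, 3)), 1533) = Add(Add(0, -1331), 1533) = Add(-1331, 1533) = 202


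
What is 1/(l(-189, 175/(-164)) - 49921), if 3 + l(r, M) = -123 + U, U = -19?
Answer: -1/50066 ≈ -1.9974e-5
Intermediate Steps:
l(r, M) = -145 (l(r, M) = -3 + (-123 - 19) = -3 - 142 = -145)
1/(l(-189, 175/(-164)) - 49921) = 1/(-145 - 49921) = 1/(-50066) = -1/50066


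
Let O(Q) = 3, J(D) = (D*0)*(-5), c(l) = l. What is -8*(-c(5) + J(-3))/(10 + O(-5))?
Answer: 40/13 ≈ 3.0769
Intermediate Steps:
J(D) = 0 (J(D) = 0*(-5) = 0)
-8*(-c(5) + J(-3))/(10 + O(-5)) = -8*(-1*5 + 0)/(10 + 3) = -8*(-5 + 0)/13 = -(-40)/13 = -8*(-5/13) = 40/13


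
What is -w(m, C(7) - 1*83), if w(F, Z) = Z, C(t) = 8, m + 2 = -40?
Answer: 75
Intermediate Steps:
m = -42 (m = -2 - 40 = -42)
-w(m, C(7) - 1*83) = -(8 - 1*83) = -(8 - 83) = -1*(-75) = 75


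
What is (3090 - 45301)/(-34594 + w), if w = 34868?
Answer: -42211/274 ≈ -154.05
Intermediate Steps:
(3090 - 45301)/(-34594 + w) = (3090 - 45301)/(-34594 + 34868) = -42211/274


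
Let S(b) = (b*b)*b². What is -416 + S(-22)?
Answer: 233840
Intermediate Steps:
S(b) = b⁴ (S(b) = b²*b² = b⁴)
-416 + S(-22) = -416 + (-22)⁴ = -416 + 234256 = 233840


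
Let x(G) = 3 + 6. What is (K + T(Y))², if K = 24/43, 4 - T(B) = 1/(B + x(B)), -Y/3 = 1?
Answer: 1283689/66564 ≈ 19.285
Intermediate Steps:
Y = -3 (Y = -3*1 = -3)
x(G) = 9
T(B) = 4 - 1/(9 + B) (T(B) = 4 - 1/(B + 9) = 4 - 1/(9 + B))
K = 24/43 (K = 24*(1/43) = 24/43 ≈ 0.55814)
(K + T(Y))² = (24/43 + (35 + 4*(-3))/(9 - 3))² = (24/43 + (35 - 12)/6)² = (24/43 + (⅙)*23)² = (24/43 + 23/6)² = (1133/258)² = 1283689/66564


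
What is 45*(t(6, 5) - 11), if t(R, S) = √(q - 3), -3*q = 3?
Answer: -495 + 90*I ≈ -495.0 + 90.0*I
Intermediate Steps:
q = -1 (q = -⅓*3 = -1)
t(R, S) = 2*I (t(R, S) = √(-1 - 3) = √(-4) = 2*I)
45*(t(6, 5) - 11) = 45*(2*I - 11) = 45*(-11 + 2*I) = -495 + 90*I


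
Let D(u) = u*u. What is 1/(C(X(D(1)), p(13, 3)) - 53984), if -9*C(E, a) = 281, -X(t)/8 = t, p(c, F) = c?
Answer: -9/486137 ≈ -1.8513e-5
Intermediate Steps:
D(u) = u²
X(t) = -8*t
C(E, a) = -281/9 (C(E, a) = -⅑*281 = -281/9)
1/(C(X(D(1)), p(13, 3)) - 53984) = 1/(-281/9 - 53984) = 1/(-486137/9) = -9/486137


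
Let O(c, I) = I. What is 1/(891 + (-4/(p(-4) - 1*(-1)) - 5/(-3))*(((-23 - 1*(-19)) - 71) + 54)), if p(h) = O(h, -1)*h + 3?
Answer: 2/1733 ≈ 0.0011541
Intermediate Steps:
p(h) = 3 - h (p(h) = -h + 3 = 3 - h)
1/(891 + (-4/(p(-4) - 1*(-1)) - 5/(-3))*(((-23 - 1*(-19)) - 71) + 54)) = 1/(891 + (-4/((3 - 1*(-4)) - 1*(-1)) - 5/(-3))*(((-23 - 1*(-19)) - 71) + 54)) = 1/(891 + (-4/((3 + 4) + 1) - 5*(-⅓))*(((-23 + 19) - 71) + 54)) = 1/(891 + (-4/(7 + 1) + 5/3)*((-4 - 71) + 54)) = 1/(891 + (-4/8 + 5/3)*(-75 + 54)) = 1/(891 + (-4*⅛ + 5/3)*(-21)) = 1/(891 + (-½ + 5/3)*(-21)) = 1/(891 + (7/6)*(-21)) = 1/(891 - 49/2) = 1/(1733/2) = 2/1733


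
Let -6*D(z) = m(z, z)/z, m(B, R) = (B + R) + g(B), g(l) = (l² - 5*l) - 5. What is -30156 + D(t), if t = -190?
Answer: -6868235/228 ≈ -30124.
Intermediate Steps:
g(l) = -5 + l² - 5*l
m(B, R) = -5 + R + B² - 4*B (m(B, R) = (B + R) + (-5 + B² - 5*B) = -5 + R + B² - 4*B)
D(z) = -(-5 + z² - 3*z)/(6*z) (D(z) = -(-5 + z + z² - 4*z)/(6*z) = -(-5 + z² - 3*z)/(6*z))
-30156 + D(t) = -30156 + (⅙)*(5 - 1*(-190)² + 3*(-190))/(-190) = -30156 + (⅙)*(-1/190)*(5 - 1*36100 - 570) = -30156 + (⅙)*(-1/190)*(5 - 36100 - 570) = -30156 + (⅙)*(-1/190)*(-36665) = -30156 + 7333/228 = -6868235/228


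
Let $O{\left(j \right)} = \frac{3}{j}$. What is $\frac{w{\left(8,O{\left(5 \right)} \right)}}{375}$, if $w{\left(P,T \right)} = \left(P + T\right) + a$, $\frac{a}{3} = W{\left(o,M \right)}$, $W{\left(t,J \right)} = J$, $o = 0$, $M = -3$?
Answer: $- \frac{2}{1875} \approx -0.0010667$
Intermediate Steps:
$a = -9$ ($a = 3 \left(-3\right) = -9$)
$w{\left(P,T \right)} = -9 + P + T$ ($w{\left(P,T \right)} = \left(P + T\right) - 9 = -9 + P + T$)
$\frac{w{\left(8,O{\left(5 \right)} \right)}}{375} = \frac{-9 + 8 + \frac{3}{5}}{375} = \left(-9 + 8 + 3 \cdot \frac{1}{5}\right) \frac{1}{375} = \left(-9 + 8 + \frac{3}{5}\right) \frac{1}{375} = \left(- \frac{2}{5}\right) \frac{1}{375} = - \frac{2}{1875}$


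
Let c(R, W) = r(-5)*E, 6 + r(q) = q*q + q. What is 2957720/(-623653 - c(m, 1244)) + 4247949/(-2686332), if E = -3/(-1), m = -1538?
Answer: -706322828973/111696789116 ≈ -6.3236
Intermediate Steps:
r(q) = -6 + q + q² (r(q) = -6 + (q*q + q) = -6 + (q² + q) = -6 + (q + q²) = -6 + q + q²)
E = 3 (E = -3*(-1) = 3)
c(R, W) = 42 (c(R, W) = (-6 - 5 + (-5)²)*3 = (-6 - 5 + 25)*3 = 14*3 = 42)
2957720/(-623653 - c(m, 1244)) + 4247949/(-2686332) = 2957720/(-623653 - 1*42) + 4247949/(-2686332) = 2957720/(-623653 - 42) + 4247949*(-1/2686332) = 2957720/(-623695) - 1415983/895444 = 2957720*(-1/623695) - 1415983/895444 = -591544/124739 - 1415983/895444 = -706322828973/111696789116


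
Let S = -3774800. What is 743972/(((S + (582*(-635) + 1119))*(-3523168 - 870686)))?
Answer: 371986/9102419989677 ≈ 4.0867e-8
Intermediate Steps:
743972/(((S + (582*(-635) + 1119))*(-3523168 - 870686))) = 743972/(((-3774800 + (582*(-635) + 1119))*(-3523168 - 870686))) = 743972/(((-3774800 + (-369570 + 1119))*(-4393854))) = 743972/(((-3774800 - 368451)*(-4393854))) = 743972/((-4143251*(-4393854))) = 743972/18204839979354 = 743972*(1/18204839979354) = 371986/9102419989677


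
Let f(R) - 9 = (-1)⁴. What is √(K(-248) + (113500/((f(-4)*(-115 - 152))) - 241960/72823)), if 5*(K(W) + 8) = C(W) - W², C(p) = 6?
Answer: 2*I*√29189543233339719285/97218705 ≈ 111.15*I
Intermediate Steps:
f(R) = 10 (f(R) = 9 + (-1)⁴ = 9 + 1 = 10)
K(W) = -34/5 - W²/5 (K(W) = -8 + (6 - W²)/5 = -8 + (6/5 - W²/5) = -34/5 - W²/5)
√(K(-248) + (113500/((f(-4)*(-115 - 152))) - 241960/72823)) = √((-34/5 - ⅕*(-248)²) + (113500/((10*(-115 - 152))) - 241960/72823)) = √((-34/5 - ⅕*61504) + (113500/((10*(-267))) - 241960*1/72823)) = √((-34/5 - 61504/5) + (113500/(-2670) - 241960/72823)) = √(-61538/5 + (113500*(-1/2670) - 241960/72823)) = √(-61538/5 + (-11350/267 - 241960/72823)) = √(-61538/5 - 891144370/19443741) = √(-1200984655508/97218705) = 2*I*√29189543233339719285/97218705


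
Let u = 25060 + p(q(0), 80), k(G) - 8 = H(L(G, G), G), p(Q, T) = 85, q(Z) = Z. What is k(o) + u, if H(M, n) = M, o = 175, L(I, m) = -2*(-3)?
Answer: 25159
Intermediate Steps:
L(I, m) = 6
k(G) = 14 (k(G) = 8 + 6 = 14)
u = 25145 (u = 25060 + 85 = 25145)
k(o) + u = 14 + 25145 = 25159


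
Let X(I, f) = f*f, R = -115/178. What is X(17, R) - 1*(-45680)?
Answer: 1447338345/31684 ≈ 45680.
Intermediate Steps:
R = -115/178 (R = -115*1/178 = -115/178 ≈ -0.64607)
X(I, f) = f²
X(17, R) - 1*(-45680) = (-115/178)² - 1*(-45680) = 13225/31684 + 45680 = 1447338345/31684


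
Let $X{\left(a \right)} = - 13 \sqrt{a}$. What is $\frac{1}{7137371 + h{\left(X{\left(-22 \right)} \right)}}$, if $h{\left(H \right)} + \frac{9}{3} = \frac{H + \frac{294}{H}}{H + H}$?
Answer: $\frac{1859}{13268367968} \approx 1.4011 \cdot 10^{-7}$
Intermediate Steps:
$h{\left(H \right)} = -3 + \frac{H + \frac{294}{H}}{2 H}$ ($h{\left(H \right)} = -3 + \frac{H + \frac{294}{H}}{H + H} = -3 + \frac{H + \frac{294}{H}}{2 H}$)
$\frac{1}{7137371 + h{\left(X{\left(-22 \right)} \right)}} = \frac{1}{7137371 - \left(\frac{5}{2} - \frac{147}{-3718}\right)} = \frac{1}{7137371 + \left(- \frac{5}{2} + 147 \left(- \frac{1}{3718}\right)\right)} = \frac{1}{7137371 - \frac{4721}{1859}} = \frac{1}{\frac{13268367968}{1859}} = \frac{1859}{13268367968}$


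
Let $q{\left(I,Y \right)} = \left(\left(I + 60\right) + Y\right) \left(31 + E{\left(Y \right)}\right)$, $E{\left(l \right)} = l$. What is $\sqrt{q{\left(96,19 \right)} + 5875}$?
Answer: $15 \sqrt{65} \approx 120.93$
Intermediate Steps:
$q{\left(I,Y \right)} = \left(31 + Y\right) \left(60 + I + Y\right)$ ($q{\left(I,Y \right)} = \left(\left(I + 60\right) + Y\right) \left(31 + Y\right) = \left(\left(60 + I\right) + Y\right) \left(31 + Y\right) = \left(60 + I + Y\right) \left(31 + Y\right) = \left(31 + Y\right) \left(60 + I + Y\right)$)
$\sqrt{q{\left(96,19 \right)} + 5875} = \sqrt{\left(1860 + 19^{2} + 31 \cdot 96 + 91 \cdot 19 + 96 \cdot 19\right) + 5875} = \sqrt{\left(1860 + 361 + 2976 + 1729 + 1824\right) + 5875} = \sqrt{8750 + 5875} = \sqrt{14625} = 15 \sqrt{65}$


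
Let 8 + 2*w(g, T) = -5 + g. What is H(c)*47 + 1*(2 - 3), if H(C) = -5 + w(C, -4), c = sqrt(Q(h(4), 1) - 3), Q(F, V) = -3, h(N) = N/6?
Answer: -1083/2 + 47*I*sqrt(6)/2 ≈ -541.5 + 57.563*I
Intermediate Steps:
h(N) = N/6 (h(N) = N*(1/6) = N/6)
w(g, T) = -13/2 + g/2 (w(g, T) = -4 + (-5 + g)/2 = -4 + (-5/2 + g/2) = -13/2 + g/2)
c = I*sqrt(6) (c = sqrt(-3 - 3) = sqrt(-6) = I*sqrt(6) ≈ 2.4495*I)
H(C) = -23/2 + C/2 (H(C) = -5 + (-13/2 + C/2) = -23/2 + C/2)
H(c)*47 + 1*(2 - 3) = (-23/2 + (I*sqrt(6))/2)*47 + 1*(2 - 3) = (-23/2 + I*sqrt(6)/2)*47 + 1*(-1) = (-1081/2 + 47*I*sqrt(6)/2) - 1 = -1083/2 + 47*I*sqrt(6)/2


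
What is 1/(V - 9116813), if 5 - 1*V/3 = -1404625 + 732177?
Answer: -1/7099454 ≈ -1.4086e-7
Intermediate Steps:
V = 2017359 (V = 15 - 3*(-1404625 + 732177) = 15 - 3*(-672448) = 15 + 2017344 = 2017359)
1/(V - 9116813) = 1/(2017359 - 9116813) = 1/(-7099454) = -1/7099454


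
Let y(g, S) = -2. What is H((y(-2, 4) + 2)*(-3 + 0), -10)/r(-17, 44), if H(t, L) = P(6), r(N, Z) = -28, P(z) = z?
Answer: -3/14 ≈ -0.21429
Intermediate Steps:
H(t, L) = 6
H((y(-2, 4) + 2)*(-3 + 0), -10)/r(-17, 44) = 6/(-28) = 6*(-1/28) = -3/14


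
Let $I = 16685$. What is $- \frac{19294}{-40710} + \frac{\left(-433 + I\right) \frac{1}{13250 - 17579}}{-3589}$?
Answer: $\frac{50071378589}{105417059085} \approx 0.47498$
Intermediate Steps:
$- \frac{19294}{-40710} + \frac{\left(-433 + I\right) \frac{1}{13250 - 17579}}{-3589} = - \frac{19294}{-40710} + \frac{\left(-433 + 16685\right) \frac{1}{13250 - 17579}}{-3589} = \left(-19294\right) \left(- \frac{1}{40710}\right) + \frac{16252}{-4329} \left(- \frac{1}{3589}\right) = \frac{9647}{20355} + 16252 \left(- \frac{1}{4329}\right) \left(- \frac{1}{3589}\right) = \frac{9647}{20355} - - \frac{16252}{15536781} = \frac{9647}{20355} + \frac{16252}{15536781} = \frac{50071378589}{105417059085}$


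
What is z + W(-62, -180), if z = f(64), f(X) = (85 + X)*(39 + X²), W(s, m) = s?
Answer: 616053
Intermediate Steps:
f(X) = (39 + X²)*(85 + X)
z = 616115 (z = 3315 + 64³ + 39*64 + 85*64² = 3315 + 262144 + 2496 + 85*4096 = 3315 + 262144 + 2496 + 348160 = 616115)
z + W(-62, -180) = 616115 - 62 = 616053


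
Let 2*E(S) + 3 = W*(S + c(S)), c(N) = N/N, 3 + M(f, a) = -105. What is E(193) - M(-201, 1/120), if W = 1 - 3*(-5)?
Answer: 3317/2 ≈ 1658.5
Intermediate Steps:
M(f, a) = -108 (M(f, a) = -3 - 105 = -108)
c(N) = 1
W = 16 (W = 1 + 15 = 16)
E(S) = 13/2 + 8*S (E(S) = -3/2 + (16*(S + 1))/2 = -3/2 + (16*(1 + S))/2 = -3/2 + (16 + 16*S)/2 = -3/2 + (8 + 8*S) = 13/2 + 8*S)
E(193) - M(-201, 1/120) = (13/2 + 8*193) - 1*(-108) = (13/2 + 1544) + 108 = 3101/2 + 108 = 3317/2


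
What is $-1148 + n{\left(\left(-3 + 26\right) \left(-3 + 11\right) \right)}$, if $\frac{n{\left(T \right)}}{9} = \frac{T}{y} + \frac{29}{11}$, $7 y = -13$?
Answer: $- \frac{288283}{143} \approx -2016.0$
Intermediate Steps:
$y = - \frac{13}{7}$ ($y = \frac{1}{7} \left(-13\right) = - \frac{13}{7} \approx -1.8571$)
$n{\left(T \right)} = \frac{261}{11} - \frac{63 T}{13}$ ($n{\left(T \right)} = 9 \left(\frac{T}{- \frac{13}{7}} + \frac{29}{11}\right) = 9 \left(T \left(- \frac{7}{13}\right) + 29 \cdot \frac{1}{11}\right) = 9 \left(- \frac{7 T}{13} + \frac{29}{11}\right) = 9 \left(\frac{29}{11} - \frac{7 T}{13}\right) = \frac{261}{11} - \frac{63 T}{13}$)
$-1148 + n{\left(\left(-3 + 26\right) \left(-3 + 11\right) \right)} = -1148 + \left(\frac{261}{11} - \frac{63 \left(-3 + 26\right) \left(-3 + 11\right)}{13}\right) = -1148 + \left(\frac{261}{11} - \frac{63 \cdot 23 \cdot 8}{13}\right) = -1148 + \left(\frac{261}{11} - \frac{11592}{13}\right) = -1148 - \frac{124119}{143} = - \frac{288283}{143}$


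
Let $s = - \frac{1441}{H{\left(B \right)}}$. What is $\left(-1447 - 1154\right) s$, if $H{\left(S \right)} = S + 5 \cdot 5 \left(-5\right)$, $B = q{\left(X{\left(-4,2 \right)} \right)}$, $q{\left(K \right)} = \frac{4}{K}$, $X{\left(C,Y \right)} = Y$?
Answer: $- \frac{1249347}{41} \approx -30472.0$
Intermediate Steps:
$B = 2$ ($B = \frac{4}{2} = 4 \cdot \frac{1}{2} = 2$)
$H{\left(S \right)} = -125 + S$ ($H{\left(S \right)} = S + 25 \left(-5\right) = S - 125 = -125 + S$)
$s = \frac{1441}{123}$ ($s = - \frac{1441}{-125 + 2} = - \frac{1441}{-123} = \left(-1441\right) \left(- \frac{1}{123}\right) = \frac{1441}{123} \approx 11.715$)
$\left(-1447 - 1154\right) s = \left(-1447 - 1154\right) \frac{1441}{123} = \left(-2601\right) \frac{1441}{123} = - \frac{1249347}{41}$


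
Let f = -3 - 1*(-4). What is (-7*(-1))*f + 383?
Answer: 390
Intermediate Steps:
f = 1 (f = -3 + 4 = 1)
(-7*(-1))*f + 383 = -7*(-1)*1 + 383 = 7*1 + 383 = 7 + 383 = 390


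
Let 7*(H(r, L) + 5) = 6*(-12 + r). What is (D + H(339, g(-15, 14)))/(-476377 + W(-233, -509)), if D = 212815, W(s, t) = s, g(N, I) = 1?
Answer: -745816/1668135 ≈ -0.44710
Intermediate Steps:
H(r, L) = -107/7 + 6*r/7 (H(r, L) = -5 + (6*(-12 + r))/7 = -5 + (-72 + 6*r)/7 = -5 + (-72/7 + 6*r/7) = -107/7 + 6*r/7)
(D + H(339, g(-15, 14)))/(-476377 + W(-233, -509)) = (212815 + (-107/7 + (6/7)*339))/(-476377 - 233) = (212815 + (-107/7 + 2034/7))/(-476610) = (212815 + 1927/7)*(-1/476610) = (1491632/7)*(-1/476610) = -745816/1668135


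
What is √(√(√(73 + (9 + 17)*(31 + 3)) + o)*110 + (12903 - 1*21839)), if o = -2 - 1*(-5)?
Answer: √(-8936 + 110*√(3 + √957)) ≈ 91.078*I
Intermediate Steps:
o = 3 (o = -2 + 5 = 3)
√(√(√(73 + (9 + 17)*(31 + 3)) + o)*110 + (12903 - 1*21839)) = √(√(√(73 + (9 + 17)*(31 + 3)) + 3)*110 + (12903 - 1*21839)) = √(√(√(73 + 26*34) + 3)*110 + (12903 - 21839)) = √(√(√(73 + 884) + 3)*110 - 8936) = √(√(√957 + 3)*110 - 8936) = √(√(3 + √957)*110 - 8936) = √(110*√(3 + √957) - 8936) = √(-8936 + 110*√(3 + √957))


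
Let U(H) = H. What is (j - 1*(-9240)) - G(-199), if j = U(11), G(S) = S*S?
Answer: -30350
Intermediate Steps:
G(S) = S²
j = 11
(j - 1*(-9240)) - G(-199) = (11 - 1*(-9240)) - 1*(-199)² = (11 + 9240) - 1*39601 = 9251 - 39601 = -30350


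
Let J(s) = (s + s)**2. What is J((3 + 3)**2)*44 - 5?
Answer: 228091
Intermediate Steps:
J(s) = 4*s**2 (J(s) = (2*s)**2 = 4*s**2)
J((3 + 3)**2)*44 - 5 = (4*((3 + 3)**2)**2)*44 - 5 = (4*(6**2)**2)*44 - 5 = (4*36**2)*44 - 5 = (4*1296)*44 - 5 = 5184*44 - 5 = 228096 - 5 = 228091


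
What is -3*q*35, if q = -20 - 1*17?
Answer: 3885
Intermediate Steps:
q = -37 (q = -20 - 17 = -37)
-3*q*35 = -3*(-37)*35 = 111*35 = 3885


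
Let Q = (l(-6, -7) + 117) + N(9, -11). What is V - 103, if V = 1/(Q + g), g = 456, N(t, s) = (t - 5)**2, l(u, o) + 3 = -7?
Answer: -59636/579 ≈ -103.00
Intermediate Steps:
l(u, o) = -10 (l(u, o) = -3 - 7 = -10)
N(t, s) = (-5 + t)**2
Q = 123 (Q = (-10 + 117) + (-5 + 9)**2 = 107 + 4**2 = 107 + 16 = 123)
V = 1/579 (V = 1/(123 + 456) = 1/579 ≈ 0.0017271)
V - 103 = 1/579 - 103 = -59636/579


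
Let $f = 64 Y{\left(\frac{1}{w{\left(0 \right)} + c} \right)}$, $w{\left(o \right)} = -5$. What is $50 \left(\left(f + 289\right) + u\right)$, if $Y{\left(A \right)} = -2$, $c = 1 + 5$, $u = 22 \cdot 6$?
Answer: $14650$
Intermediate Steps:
$u = 132$
$c = 6$
$f = -128$ ($f = 64 \left(-2\right) = -128$)
$50 \left(\left(f + 289\right) + u\right) = 50 \left(\left(-128 + 289\right) + 132\right) = 50 \left(161 + 132\right) = 50 \cdot 293 = 14650$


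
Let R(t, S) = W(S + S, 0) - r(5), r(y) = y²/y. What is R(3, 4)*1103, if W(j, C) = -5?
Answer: -11030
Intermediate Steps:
r(y) = y
R(t, S) = -10 (R(t, S) = -5 - 1*5 = -5 - 5 = -10)
R(3, 4)*1103 = -10*1103 = -11030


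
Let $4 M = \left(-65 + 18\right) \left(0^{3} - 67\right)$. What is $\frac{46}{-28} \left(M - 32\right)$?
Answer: $- \frac{69483}{56} \approx -1240.8$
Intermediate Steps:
$M = \frac{3149}{4}$ ($M = \frac{\left(-65 + 18\right) \left(0^{3} - 67\right)}{4} = \frac{\left(-47\right) \left(0 - 67\right)}{4} = \frac{\left(-47\right) \left(-67\right)}{4} = \frac{1}{4} \cdot 3149 = \frac{3149}{4} \approx 787.25$)
$\frac{46}{-28} \left(M - 32\right) = \frac{46}{-28} \left(\frac{3149}{4} - 32\right) = 46 \left(- \frac{1}{28}\right) \frac{3021}{4} = \left(- \frac{23}{14}\right) \frac{3021}{4} = - \frac{69483}{56}$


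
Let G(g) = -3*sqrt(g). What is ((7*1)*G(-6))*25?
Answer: -525*I*sqrt(6) ≈ -1286.0*I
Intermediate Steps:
((7*1)*G(-6))*25 = ((7*1)*(-3*I*sqrt(6)))*25 = (7*(-3*I*sqrt(6)))*25 = -21*I*sqrt(6)*25 = -525*I*sqrt(6)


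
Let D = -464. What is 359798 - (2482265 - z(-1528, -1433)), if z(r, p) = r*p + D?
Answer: 66693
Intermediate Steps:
z(r, p) = -464 + p*r (z(r, p) = r*p - 464 = p*r - 464 = -464 + p*r)
359798 - (2482265 - z(-1528, -1433)) = 359798 - (2482265 - (-464 - 1433*(-1528))) = 359798 - (2482265 - (-464 + 2189624)) = 359798 - (2482265 - 1*2189160) = 359798 - (2482265 - 2189160) = 359798 - 1*293105 = 359798 - 293105 = 66693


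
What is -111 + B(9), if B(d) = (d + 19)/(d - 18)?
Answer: -1027/9 ≈ -114.11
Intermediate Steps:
B(d) = (19 + d)/(-18 + d)
-111 + B(9) = -111 + (19 + 9)/(-18 + 9) = -111 + 28/(-9) = -111 - ⅑*28 = -111 - 28/9 = -1027/9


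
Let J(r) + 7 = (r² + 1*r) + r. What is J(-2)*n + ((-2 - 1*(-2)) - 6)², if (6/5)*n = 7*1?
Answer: -29/6 ≈ -4.8333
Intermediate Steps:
n = 35/6 (n = 5*(7*1)/6 = (⅚)*7 = 35/6 ≈ 5.8333)
J(r) = -7 + r² + 2*r (J(r) = -7 + ((r² + 1*r) + r) = -7 + ((r² + r) + r) = -7 + ((r + r²) + r) = -7 + (r² + 2*r) = -7 + r² + 2*r)
J(-2)*n + ((-2 - 1*(-2)) - 6)² = (-7 + (-2)² + 2*(-2))*(35/6) + ((-2 - 1*(-2)) - 6)² = (-7 + 4 - 4)*(35/6) + ((-2 + 2) - 6)² = -7*35/6 + (0 - 6)² = -245/6 + (-6)² = -245/6 + 36 = -29/6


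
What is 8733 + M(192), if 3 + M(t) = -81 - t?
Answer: 8457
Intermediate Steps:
M(t) = -84 - t (M(t) = -3 + (-81 - t) = -84 - t)
8733 + M(192) = 8733 + (-84 - 1*192) = 8733 + (-84 - 192) = 8733 - 276 = 8457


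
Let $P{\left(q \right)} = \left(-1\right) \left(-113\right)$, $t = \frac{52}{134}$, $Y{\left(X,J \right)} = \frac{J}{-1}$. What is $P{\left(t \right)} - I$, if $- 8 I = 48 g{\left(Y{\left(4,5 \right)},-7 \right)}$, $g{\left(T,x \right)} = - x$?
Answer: $155$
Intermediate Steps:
$Y{\left(X,J \right)} = - J$ ($Y{\left(X,J \right)} = J \left(-1\right) = - J$)
$t = \frac{26}{67}$ ($t = 52 \cdot \frac{1}{134} = \frac{26}{67} \approx 0.38806$)
$I = -42$ ($I = - \frac{48 \left(\left(-1\right) \left(-7\right)\right)}{8} = - \frac{48 \cdot 7}{8} = \left(- \frac{1}{8}\right) 336 = -42$)
$P{\left(q \right)} = 113$
$P{\left(t \right)} - I = 113 - -42 = 113 + 42 = 155$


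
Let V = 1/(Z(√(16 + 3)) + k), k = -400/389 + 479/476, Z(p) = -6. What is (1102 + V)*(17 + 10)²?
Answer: 895651763418/1115053 ≈ 8.0324e+5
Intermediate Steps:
k = -4069/185164 (k = -400*1/389 + 479*(1/476) = -400/389 + 479/476 = -4069/185164 ≈ -0.021975)
V = -185164/1115053 (V = 1/(-6 - 4069/185164) = 1/(-1115053/185164) = -185164/1115053 ≈ -0.16606)
(1102 + V)*(17 + 10)² = (1102 - 185164/1115053)*(17 + 10)² = (1228603242/1115053)*27² = (1228603242/1115053)*729 = 895651763418/1115053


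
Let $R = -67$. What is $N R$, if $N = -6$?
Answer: $402$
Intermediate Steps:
$N R = \left(-6\right) \left(-67\right) = 402$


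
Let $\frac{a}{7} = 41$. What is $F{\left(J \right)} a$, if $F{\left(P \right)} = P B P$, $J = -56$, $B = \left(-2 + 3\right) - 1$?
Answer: $0$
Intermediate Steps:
$B = 0$ ($B = 1 - 1 = 0$)
$a = 287$ ($a = 7 \cdot 41 = 287$)
$F{\left(P \right)} = 0$ ($F{\left(P \right)} = P 0 P = 0 P = 0$)
$F{\left(J \right)} a = 0 \cdot 287 = 0$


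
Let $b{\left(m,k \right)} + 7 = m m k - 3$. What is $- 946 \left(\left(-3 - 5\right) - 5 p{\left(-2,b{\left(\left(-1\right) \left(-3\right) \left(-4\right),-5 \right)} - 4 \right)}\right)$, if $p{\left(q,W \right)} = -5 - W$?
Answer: $3455738$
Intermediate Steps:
$b{\left(m,k \right)} = -10 + k m^{2}$ ($b{\left(m,k \right)} = -7 + \left(m m k - 3\right) = -7 + \left(m^{2} k - 3\right) = -7 + \left(k m^{2} - 3\right) = -7 + \left(-3 + k m^{2}\right) = -10 + k m^{2}$)
$- 946 \left(\left(-3 - 5\right) - 5 p{\left(-2,b{\left(\left(-1\right) \left(-3\right) \left(-4\right),-5 \right)} - 4 \right)}\right) = - 946 \left(\left(-3 - 5\right) - 5 \left(-5 - \left(\left(-10 - 5 \left(\left(-1\right) \left(-3\right) \left(-4\right)\right)^{2}\right) - 4\right)\right)\right) = - 946 \left(-8 - 5 \left(-5 - \left(\left(-10 - 5 \left(3 \left(-4\right)\right)^{2}\right) - 4\right)\right)\right) = - 946 \left(-8 - 5 \left(-5 - \left(\left(-10 - 5 \left(-12\right)^{2}\right) - 4\right)\right)\right) = - 946 \left(-8 - 5 \left(-5 - \left(\left(-10 - 720\right) - 4\right)\right)\right) = - 946 \left(-8 - 5 \left(-5 - \left(-730 - 4\right)\right)\right) = - 946 \left(-8 - 5 \left(-5 - -734\right)\right) = - 946 \left(-8 - 5 \left(-5 + 734\right)\right) = - 946 \left(-8 - 3645\right) = \left(-946\right) \left(-3653\right) = 3455738$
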